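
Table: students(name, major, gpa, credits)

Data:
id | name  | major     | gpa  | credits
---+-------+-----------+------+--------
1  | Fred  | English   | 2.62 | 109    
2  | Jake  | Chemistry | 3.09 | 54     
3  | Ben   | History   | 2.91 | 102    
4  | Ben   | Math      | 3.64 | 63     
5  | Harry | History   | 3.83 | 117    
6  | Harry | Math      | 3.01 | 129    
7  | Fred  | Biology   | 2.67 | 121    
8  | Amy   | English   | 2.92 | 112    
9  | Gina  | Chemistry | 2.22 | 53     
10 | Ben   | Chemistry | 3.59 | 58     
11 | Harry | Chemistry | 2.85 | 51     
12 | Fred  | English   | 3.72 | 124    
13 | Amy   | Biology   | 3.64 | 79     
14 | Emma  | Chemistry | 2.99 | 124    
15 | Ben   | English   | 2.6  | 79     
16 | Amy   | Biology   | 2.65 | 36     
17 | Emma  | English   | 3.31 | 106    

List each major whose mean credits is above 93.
SELECT major, AVG(credits)
FROM students
GROUP BY major
HAVING AVG(credits) > 93

Result:
  English: avg=106.00
  History: avg=109.50
  Math: avg=96.00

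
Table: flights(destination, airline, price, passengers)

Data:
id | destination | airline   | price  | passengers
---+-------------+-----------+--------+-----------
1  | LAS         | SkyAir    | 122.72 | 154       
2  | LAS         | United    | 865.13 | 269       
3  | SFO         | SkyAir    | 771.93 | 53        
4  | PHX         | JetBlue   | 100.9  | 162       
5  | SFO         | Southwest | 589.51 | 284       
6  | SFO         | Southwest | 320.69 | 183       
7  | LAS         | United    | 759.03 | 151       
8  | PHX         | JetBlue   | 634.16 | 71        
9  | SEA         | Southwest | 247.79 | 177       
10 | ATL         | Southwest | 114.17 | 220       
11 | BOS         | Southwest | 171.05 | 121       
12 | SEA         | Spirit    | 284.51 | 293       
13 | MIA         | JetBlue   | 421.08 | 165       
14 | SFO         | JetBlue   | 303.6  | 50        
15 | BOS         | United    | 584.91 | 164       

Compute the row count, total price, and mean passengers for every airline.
SELECT airline,
       COUNT(*) as cnt,
       SUM(price) as total_price,
       AVG(passengers) as avg_passengers
FROM flights
GROUP BY airline

Result:
  JetBlue: 4 records, 1459.74 total price, 112.00 avg passengers
  SkyAir: 2 records, 894.65 total price, 103.50 avg passengers
  Southwest: 5 records, 1443.21 total price, 197.00 avg passengers
  Spirit: 1 records, 284.51 total price, 293.00 avg passengers
  United: 3 records, 2209.07 total price, 194.67 avg passengers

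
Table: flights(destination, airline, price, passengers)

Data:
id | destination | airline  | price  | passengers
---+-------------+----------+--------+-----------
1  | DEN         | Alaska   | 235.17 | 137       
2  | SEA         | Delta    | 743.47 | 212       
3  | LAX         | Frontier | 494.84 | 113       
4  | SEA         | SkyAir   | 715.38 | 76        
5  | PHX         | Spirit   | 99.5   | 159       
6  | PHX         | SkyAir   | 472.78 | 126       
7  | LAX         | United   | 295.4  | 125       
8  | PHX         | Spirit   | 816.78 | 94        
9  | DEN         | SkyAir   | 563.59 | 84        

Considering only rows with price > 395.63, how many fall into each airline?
SELECT airline, COUNT(*)
FROM flights
WHERE price > 395.63
GROUP BY airline

Note: WHERE filters rows before grouping.

Result:
  Delta: 1
  Frontier: 1
  SkyAir: 3
  Spirit: 1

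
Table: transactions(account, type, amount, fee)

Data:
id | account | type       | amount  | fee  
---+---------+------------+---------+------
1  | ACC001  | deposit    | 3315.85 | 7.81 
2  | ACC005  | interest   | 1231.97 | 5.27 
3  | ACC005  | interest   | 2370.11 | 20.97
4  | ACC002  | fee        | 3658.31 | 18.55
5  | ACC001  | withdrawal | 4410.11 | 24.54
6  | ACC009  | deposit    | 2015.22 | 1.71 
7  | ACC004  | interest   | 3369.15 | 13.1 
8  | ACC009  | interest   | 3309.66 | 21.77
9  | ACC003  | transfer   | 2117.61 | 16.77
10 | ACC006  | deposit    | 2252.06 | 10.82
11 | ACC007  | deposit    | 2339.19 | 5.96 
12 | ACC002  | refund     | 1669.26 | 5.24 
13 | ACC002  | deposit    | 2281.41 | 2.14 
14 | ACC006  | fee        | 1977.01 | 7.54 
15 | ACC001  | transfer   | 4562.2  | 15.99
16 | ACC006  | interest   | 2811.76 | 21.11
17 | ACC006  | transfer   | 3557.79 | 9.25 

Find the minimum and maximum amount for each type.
SELECT type, MIN(amount), MAX(amount)
FROM transactions
GROUP BY type

Result:
  deposit: min=2015.22, max=3315.85
  fee: min=1977.01, max=3658.31
  interest: min=1231.97, max=3369.15
  refund: min=1669.26, max=1669.26
  transfer: min=2117.61, max=4562.20
  withdrawal: min=4410.11, max=4410.11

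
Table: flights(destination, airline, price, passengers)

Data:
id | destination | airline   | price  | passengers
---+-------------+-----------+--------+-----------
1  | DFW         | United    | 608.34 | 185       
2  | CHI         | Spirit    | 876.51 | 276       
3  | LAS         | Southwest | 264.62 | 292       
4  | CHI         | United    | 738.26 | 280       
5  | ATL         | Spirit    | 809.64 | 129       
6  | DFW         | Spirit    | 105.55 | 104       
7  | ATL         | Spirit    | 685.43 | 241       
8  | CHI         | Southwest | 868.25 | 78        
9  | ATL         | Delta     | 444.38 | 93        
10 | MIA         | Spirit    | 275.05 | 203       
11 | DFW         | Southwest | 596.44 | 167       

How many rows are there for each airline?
SELECT airline, COUNT(*) as count
FROM flights
GROUP BY airline

Result:
  Delta: 1
  Southwest: 3
  Spirit: 5
  United: 2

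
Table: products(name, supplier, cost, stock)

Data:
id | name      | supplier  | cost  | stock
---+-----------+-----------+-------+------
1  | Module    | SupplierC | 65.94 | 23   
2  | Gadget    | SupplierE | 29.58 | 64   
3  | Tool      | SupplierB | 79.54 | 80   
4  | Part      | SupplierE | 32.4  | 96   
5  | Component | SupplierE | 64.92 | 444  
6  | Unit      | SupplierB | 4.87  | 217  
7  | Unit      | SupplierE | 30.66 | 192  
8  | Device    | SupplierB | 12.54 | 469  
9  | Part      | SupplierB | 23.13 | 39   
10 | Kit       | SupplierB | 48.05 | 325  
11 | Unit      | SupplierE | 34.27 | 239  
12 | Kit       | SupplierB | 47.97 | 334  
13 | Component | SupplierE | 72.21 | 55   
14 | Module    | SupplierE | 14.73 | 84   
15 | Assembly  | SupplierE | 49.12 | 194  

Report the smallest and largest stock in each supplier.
SELECT supplier, MIN(stock), MAX(stock)
FROM products
GROUP BY supplier

Result:
  SupplierB: min=39, max=469
  SupplierC: min=23, max=23
  SupplierE: min=55, max=444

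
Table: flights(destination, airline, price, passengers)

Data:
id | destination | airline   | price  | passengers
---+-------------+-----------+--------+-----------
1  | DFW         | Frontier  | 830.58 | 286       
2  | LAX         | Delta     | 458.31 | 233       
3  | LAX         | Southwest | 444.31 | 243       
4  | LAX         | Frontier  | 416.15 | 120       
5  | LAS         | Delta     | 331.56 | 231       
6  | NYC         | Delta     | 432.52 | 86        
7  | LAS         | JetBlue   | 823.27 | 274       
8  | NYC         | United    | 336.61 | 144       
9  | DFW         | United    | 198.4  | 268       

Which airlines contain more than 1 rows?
SELECT airline, COUNT(*) as cnt
FROM flights
GROUP BY airline
HAVING COUNT(*) > 1

Result:
  Delta: 3
  Frontier: 2
  United: 2

Note: HAVING filters groups after aggregation, WHERE filters rows before.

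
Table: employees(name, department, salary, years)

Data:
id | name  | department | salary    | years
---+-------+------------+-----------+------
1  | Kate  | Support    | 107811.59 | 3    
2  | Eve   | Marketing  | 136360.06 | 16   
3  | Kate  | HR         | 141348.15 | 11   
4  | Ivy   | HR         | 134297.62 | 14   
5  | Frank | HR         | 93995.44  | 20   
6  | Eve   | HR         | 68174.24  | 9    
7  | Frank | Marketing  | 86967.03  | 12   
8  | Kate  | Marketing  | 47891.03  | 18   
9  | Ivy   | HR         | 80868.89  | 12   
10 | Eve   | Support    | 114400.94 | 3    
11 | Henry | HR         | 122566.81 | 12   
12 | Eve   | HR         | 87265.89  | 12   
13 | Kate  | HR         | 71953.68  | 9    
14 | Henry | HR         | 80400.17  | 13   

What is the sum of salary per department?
SELECT department, SUM(salary) as result
FROM employees
GROUP BY department

Result:
  HR: 880870.89
  Marketing: 271218.12
  Support: 222212.53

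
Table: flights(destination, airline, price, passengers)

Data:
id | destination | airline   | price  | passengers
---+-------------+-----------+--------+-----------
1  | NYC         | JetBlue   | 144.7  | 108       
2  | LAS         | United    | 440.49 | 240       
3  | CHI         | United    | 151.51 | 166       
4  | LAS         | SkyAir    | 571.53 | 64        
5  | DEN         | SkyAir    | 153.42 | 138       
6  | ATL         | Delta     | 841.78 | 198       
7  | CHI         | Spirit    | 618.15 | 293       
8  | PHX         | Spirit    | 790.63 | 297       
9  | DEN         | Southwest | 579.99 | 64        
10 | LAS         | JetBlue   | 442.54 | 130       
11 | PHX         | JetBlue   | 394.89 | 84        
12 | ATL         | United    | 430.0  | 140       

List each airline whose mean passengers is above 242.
SELECT airline, AVG(passengers)
FROM flights
GROUP BY airline
HAVING AVG(passengers) > 242

Result:
  Spirit: avg=295.00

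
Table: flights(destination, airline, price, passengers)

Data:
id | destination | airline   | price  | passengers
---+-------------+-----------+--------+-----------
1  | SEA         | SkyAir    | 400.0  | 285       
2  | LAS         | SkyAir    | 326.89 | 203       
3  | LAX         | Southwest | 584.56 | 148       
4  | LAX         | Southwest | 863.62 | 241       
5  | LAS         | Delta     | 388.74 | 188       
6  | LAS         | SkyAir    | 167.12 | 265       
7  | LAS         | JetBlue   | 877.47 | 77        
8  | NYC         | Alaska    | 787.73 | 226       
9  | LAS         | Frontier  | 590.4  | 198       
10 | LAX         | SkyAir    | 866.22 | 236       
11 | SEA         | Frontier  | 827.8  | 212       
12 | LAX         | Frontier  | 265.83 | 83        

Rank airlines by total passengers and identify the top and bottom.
SELECT airline, SUM(passengers)
FROM flights
GROUP BY airline
ORDER BY SUM(passengers)

All groups:
  JetBlue: 77
  Delta: 188
  Alaska: 226
  Southwest: 389
  Frontier: 493
  SkyAir: 989

Highest: SkyAir (989)
Lowest: JetBlue (77)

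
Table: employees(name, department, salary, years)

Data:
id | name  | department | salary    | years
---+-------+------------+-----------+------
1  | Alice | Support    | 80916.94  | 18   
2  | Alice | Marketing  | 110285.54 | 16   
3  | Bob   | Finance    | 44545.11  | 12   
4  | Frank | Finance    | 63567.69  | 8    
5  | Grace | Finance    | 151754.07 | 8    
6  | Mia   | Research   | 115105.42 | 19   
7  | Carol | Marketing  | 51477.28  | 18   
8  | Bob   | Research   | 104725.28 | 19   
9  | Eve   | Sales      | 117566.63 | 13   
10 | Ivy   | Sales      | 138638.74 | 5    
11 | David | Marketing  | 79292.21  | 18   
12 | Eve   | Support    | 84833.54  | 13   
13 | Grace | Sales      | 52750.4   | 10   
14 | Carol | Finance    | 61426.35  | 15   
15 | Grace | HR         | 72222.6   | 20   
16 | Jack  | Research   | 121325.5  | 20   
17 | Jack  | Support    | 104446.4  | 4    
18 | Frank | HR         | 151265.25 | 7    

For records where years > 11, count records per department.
SELECT department, COUNT(*)
FROM employees
WHERE years > 11
GROUP BY department

Note: WHERE filters rows before grouping.

Result:
  Finance: 2
  HR: 1
  Marketing: 3
  Research: 3
  Sales: 1
  Support: 2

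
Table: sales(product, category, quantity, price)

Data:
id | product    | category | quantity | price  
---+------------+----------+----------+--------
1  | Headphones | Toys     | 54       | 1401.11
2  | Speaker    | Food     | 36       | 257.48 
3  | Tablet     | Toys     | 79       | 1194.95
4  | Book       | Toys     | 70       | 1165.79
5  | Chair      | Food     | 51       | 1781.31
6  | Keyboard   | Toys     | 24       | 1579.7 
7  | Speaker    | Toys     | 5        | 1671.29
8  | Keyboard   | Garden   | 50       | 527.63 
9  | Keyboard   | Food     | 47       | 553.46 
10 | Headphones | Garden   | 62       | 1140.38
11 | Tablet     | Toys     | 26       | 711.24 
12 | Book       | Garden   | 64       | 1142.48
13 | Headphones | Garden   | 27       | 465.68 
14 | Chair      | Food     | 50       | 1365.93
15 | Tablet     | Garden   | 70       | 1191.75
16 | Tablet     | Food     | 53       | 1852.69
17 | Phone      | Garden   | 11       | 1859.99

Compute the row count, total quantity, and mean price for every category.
SELECT category,
       COUNT(*) as cnt,
       SUM(quantity) as total_quantity,
       AVG(price) as avg_price
FROM sales
GROUP BY category

Result:
  Food: 5 records, 237 total quantity, 1162.17 avg price
  Garden: 6 records, 284 total quantity, 1054.65 avg price
  Toys: 6 records, 258 total quantity, 1287.35 avg price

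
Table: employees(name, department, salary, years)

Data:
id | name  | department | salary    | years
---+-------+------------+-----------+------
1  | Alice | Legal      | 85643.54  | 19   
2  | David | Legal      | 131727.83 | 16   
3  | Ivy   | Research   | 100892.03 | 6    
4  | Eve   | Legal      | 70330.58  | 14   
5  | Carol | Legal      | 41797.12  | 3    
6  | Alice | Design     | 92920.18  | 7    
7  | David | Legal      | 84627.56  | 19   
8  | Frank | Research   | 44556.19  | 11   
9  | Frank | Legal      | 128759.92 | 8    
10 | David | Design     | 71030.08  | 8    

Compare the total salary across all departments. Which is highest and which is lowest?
SELECT department, SUM(salary)
FROM employees
GROUP BY department
ORDER BY SUM(salary)

All groups:
  Research: 145448.22
  Design: 163950.26
  Legal: 542886.55

Highest: Legal (542886.55)
Lowest: Research (145448.22)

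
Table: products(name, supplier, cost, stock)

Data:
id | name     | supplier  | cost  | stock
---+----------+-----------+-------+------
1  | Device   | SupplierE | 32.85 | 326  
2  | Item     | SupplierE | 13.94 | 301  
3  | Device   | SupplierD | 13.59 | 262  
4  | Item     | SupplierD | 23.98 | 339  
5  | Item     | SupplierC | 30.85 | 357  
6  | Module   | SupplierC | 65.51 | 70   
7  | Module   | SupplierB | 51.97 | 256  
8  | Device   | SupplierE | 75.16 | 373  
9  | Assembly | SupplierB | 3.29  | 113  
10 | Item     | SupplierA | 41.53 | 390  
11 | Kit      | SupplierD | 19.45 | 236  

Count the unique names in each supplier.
SELECT supplier, COUNT(DISTINCT name)
FROM products
GROUP BY supplier

Result:
  SupplierA: 1 distinct
  SupplierB: 2 distinct
  SupplierC: 2 distinct
  SupplierD: 3 distinct
  SupplierE: 2 distinct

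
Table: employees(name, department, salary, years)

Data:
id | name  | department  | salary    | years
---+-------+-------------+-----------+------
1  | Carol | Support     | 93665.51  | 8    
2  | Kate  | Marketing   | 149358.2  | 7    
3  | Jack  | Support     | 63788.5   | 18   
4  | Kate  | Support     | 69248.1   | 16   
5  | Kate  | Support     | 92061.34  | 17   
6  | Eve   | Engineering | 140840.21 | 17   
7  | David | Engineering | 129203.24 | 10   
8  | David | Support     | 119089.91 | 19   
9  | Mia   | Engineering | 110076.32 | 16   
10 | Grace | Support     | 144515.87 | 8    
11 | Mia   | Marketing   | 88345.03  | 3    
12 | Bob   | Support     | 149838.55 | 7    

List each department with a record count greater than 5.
SELECT department, COUNT(*) as cnt
FROM employees
GROUP BY department
HAVING COUNT(*) > 5

Result:
  Support: 7

Note: HAVING filters groups after aggregation, WHERE filters rows before.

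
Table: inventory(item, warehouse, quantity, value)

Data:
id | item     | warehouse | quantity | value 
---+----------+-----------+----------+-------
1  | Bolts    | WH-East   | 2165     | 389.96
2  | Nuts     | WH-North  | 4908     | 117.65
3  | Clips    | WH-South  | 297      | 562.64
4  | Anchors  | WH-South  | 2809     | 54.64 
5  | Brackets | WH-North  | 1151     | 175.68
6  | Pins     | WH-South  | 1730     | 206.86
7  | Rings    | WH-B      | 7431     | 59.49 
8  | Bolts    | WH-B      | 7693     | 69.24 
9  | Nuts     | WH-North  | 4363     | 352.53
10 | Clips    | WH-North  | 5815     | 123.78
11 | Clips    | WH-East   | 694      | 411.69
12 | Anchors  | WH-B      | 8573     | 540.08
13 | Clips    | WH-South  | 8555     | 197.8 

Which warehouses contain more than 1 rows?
SELECT warehouse, COUNT(*) as cnt
FROM inventory
GROUP BY warehouse
HAVING COUNT(*) > 1

Result:
  WH-B: 3
  WH-East: 2
  WH-North: 4
  WH-South: 4

Note: HAVING filters groups after aggregation, WHERE filters rows before.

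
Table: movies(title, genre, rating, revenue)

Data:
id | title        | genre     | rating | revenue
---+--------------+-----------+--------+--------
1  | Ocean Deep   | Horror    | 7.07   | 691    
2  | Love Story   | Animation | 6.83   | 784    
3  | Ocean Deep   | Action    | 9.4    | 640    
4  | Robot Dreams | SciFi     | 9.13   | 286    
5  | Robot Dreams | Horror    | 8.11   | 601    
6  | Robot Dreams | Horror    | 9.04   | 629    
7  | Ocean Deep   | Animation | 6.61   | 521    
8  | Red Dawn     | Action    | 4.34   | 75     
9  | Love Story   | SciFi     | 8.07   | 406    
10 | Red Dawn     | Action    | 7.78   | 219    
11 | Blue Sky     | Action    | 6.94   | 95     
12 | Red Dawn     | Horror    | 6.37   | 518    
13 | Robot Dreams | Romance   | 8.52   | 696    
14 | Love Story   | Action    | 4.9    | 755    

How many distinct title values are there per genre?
SELECT genre, COUNT(DISTINCT title)
FROM movies
GROUP BY genre

Result:
  Action: 4 distinct
  Animation: 2 distinct
  Horror: 3 distinct
  Romance: 1 distinct
  SciFi: 2 distinct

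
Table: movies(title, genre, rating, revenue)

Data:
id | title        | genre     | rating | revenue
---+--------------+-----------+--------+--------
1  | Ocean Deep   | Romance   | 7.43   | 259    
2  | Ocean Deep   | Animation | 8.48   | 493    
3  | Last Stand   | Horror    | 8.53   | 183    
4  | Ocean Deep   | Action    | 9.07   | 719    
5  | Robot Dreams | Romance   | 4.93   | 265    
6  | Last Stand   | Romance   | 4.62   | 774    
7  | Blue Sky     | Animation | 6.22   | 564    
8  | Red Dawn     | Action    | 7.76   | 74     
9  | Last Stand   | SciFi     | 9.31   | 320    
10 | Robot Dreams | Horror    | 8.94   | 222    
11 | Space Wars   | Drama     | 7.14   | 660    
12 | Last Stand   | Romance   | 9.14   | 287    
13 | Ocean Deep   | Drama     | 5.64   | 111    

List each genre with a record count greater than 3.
SELECT genre, COUNT(*) as cnt
FROM movies
GROUP BY genre
HAVING COUNT(*) > 3

Result:
  Romance: 4

Note: HAVING filters groups after aggregation, WHERE filters rows before.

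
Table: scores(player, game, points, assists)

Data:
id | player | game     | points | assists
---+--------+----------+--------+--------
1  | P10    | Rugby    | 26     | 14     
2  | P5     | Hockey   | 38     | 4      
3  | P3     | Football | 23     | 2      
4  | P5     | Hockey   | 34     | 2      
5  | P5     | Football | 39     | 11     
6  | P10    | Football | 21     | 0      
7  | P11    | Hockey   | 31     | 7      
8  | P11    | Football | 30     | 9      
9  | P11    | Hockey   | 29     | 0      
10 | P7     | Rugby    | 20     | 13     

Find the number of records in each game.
SELECT game, COUNT(*) as count
FROM scores
GROUP BY game

Result:
  Football: 4
  Hockey: 4
  Rugby: 2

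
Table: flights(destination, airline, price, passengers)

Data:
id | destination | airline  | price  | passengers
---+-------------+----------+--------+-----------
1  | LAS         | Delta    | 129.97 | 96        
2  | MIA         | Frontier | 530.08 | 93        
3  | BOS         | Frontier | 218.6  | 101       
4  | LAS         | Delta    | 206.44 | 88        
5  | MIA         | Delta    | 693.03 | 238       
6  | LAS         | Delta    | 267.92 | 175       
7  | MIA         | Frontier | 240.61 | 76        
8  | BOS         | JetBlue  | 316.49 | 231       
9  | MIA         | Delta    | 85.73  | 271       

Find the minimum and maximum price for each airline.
SELECT airline, MIN(price), MAX(price)
FROM flights
GROUP BY airline

Result:
  Delta: min=85.73, max=693.03
  Frontier: min=218.60, max=530.08
  JetBlue: min=316.49, max=316.49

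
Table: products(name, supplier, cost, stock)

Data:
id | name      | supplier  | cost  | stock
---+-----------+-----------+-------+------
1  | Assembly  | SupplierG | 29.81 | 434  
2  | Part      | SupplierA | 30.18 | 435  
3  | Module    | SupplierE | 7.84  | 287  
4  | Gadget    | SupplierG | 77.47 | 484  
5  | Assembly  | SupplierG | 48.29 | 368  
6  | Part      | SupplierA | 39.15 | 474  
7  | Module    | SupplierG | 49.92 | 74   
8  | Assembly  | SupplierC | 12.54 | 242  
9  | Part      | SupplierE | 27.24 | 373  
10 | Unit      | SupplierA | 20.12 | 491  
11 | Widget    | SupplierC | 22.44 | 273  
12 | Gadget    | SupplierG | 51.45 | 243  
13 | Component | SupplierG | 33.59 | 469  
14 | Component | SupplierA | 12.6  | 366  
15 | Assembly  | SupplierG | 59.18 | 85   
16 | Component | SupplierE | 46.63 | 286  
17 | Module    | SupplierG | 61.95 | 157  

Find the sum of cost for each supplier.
SELECT supplier, SUM(cost) as result
FROM products
GROUP BY supplier

Result:
  SupplierA: 102.05
  SupplierC: 34.98
  SupplierE: 81.71
  SupplierG: 411.66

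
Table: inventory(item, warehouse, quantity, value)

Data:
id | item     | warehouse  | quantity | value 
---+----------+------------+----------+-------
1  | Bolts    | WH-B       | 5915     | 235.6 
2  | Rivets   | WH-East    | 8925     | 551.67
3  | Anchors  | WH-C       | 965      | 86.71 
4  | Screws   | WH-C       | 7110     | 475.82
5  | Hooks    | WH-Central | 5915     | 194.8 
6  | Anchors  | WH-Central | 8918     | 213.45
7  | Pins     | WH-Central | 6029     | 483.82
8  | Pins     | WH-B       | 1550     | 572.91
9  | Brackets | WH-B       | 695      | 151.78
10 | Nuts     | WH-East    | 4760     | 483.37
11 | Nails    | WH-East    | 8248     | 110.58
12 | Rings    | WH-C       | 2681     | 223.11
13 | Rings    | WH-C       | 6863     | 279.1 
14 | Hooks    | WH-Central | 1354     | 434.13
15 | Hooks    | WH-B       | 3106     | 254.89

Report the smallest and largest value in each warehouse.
SELECT warehouse, MIN(value), MAX(value)
FROM inventory
GROUP BY warehouse

Result:
  WH-B: min=151.78, max=572.91
  WH-C: min=86.71, max=475.82
  WH-Central: min=194.80, max=483.82
  WH-East: min=110.58, max=551.67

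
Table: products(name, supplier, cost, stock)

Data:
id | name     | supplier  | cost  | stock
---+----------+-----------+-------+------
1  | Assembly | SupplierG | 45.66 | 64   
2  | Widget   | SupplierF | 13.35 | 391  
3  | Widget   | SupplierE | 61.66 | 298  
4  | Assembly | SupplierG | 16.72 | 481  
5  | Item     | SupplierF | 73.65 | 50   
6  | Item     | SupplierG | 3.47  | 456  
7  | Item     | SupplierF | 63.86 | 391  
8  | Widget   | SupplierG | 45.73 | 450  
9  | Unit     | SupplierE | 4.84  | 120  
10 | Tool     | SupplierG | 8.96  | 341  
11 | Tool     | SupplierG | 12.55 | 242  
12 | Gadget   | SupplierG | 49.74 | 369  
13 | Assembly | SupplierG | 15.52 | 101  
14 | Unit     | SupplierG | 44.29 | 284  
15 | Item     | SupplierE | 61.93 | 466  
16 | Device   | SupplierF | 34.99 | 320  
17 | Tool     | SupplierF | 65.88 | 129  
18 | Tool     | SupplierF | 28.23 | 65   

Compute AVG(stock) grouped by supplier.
SELECT supplier, AVG(stock) as result
FROM products
GROUP BY supplier

Result:
  SupplierE: 294.67
  SupplierF: 224.33
  SupplierG: 309.78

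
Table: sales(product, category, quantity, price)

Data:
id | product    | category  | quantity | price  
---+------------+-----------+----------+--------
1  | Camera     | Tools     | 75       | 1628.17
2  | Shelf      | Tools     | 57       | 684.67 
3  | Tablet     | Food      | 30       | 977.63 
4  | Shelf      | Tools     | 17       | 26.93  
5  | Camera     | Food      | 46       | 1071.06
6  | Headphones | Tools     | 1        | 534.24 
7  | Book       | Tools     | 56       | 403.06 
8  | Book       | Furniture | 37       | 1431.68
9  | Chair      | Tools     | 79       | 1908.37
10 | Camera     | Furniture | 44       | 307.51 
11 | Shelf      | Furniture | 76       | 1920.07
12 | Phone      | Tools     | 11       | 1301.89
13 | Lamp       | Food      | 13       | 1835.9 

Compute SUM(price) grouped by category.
SELECT category, SUM(price) as result
FROM sales
GROUP BY category

Result:
  Food: 3884.59
  Furniture: 3659.26
  Tools: 6487.33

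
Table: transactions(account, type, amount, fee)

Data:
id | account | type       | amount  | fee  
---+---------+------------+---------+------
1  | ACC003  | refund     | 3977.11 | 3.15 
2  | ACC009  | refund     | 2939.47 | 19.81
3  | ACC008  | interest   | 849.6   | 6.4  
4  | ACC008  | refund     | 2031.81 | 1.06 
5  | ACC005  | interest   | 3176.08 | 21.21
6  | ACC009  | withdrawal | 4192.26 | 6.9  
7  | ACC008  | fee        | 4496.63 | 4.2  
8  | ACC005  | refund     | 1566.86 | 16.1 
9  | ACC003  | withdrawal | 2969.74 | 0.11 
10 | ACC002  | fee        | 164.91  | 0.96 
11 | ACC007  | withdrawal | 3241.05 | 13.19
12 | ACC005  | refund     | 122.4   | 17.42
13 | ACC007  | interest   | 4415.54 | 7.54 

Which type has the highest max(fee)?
SELECT type, MAX(fee) as val
FROM transactions
GROUP BY type
ORDER BY val DESC
LIMIT 1

Result: interest with max(fee) = 21.21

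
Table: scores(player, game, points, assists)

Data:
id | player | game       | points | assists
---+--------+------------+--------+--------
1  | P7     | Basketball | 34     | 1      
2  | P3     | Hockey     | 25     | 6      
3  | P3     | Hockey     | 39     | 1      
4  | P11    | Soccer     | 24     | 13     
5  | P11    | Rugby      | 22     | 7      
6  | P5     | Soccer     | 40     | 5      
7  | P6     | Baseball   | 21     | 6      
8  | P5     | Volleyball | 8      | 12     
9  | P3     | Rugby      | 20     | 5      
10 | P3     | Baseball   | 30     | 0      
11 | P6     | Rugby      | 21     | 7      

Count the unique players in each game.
SELECT game, COUNT(DISTINCT player)
FROM scores
GROUP BY game

Result:
  Baseball: 2 distinct
  Basketball: 1 distinct
  Hockey: 1 distinct
  Rugby: 3 distinct
  Soccer: 2 distinct
  Volleyball: 1 distinct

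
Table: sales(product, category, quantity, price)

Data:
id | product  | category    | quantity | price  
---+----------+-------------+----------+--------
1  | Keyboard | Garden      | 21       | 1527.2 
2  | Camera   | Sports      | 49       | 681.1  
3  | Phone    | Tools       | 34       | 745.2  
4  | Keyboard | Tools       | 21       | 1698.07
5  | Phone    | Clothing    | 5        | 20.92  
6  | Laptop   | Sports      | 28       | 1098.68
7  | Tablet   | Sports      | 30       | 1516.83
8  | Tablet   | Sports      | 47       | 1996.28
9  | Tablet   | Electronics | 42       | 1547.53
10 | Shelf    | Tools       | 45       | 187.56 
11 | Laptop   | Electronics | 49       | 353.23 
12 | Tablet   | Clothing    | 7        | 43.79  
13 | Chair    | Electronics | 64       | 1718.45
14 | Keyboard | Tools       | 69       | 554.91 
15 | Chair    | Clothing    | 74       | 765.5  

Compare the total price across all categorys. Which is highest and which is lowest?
SELECT category, SUM(price)
FROM sales
GROUP BY category
ORDER BY SUM(price)

All groups:
  Clothing: 830.21
  Garden: 1527.20
  Tools: 3185.74
  Electronics: 3619.21
  Sports: 5292.89

Highest: Sports (5292.89)
Lowest: Clothing (830.21)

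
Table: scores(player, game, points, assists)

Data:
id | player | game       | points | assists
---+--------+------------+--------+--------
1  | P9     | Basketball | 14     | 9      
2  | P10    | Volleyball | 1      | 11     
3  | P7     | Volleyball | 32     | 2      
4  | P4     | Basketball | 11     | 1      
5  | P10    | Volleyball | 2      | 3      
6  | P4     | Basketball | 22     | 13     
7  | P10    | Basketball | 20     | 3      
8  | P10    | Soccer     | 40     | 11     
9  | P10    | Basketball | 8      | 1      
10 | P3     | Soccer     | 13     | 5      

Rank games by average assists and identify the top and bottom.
SELECT game, AVG(assists)
FROM scores
GROUP BY game
ORDER BY AVG(assists)

All groups:
  Volleyball: 5.33
  Basketball: 5.40
  Soccer: 8.00

Highest: Soccer (8.00)
Lowest: Volleyball (5.33)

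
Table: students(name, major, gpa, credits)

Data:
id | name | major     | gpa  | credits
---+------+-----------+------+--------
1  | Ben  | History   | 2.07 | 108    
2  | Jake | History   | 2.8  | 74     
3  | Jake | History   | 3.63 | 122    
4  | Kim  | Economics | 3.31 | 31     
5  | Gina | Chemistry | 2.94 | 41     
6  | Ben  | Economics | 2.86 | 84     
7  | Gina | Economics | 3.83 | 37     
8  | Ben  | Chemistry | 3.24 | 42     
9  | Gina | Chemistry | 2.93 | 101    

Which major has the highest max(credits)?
SELECT major, MAX(credits) as val
FROM students
GROUP BY major
ORDER BY val DESC
LIMIT 1

Result: History with max(credits) = 122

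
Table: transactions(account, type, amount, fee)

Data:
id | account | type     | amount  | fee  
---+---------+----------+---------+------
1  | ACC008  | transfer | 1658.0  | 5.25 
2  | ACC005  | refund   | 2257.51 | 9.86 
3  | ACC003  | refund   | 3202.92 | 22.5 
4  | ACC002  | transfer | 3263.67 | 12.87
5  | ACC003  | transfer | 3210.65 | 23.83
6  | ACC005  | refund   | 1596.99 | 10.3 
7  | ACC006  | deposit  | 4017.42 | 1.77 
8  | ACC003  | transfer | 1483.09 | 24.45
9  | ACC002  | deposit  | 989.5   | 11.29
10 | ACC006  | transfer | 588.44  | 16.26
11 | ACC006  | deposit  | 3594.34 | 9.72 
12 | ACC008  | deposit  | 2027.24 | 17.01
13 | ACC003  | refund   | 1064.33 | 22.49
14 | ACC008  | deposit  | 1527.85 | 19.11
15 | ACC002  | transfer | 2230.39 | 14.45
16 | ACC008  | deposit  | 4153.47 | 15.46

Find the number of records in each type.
SELECT type, COUNT(*) as count
FROM transactions
GROUP BY type

Result:
  deposit: 6
  refund: 4
  transfer: 6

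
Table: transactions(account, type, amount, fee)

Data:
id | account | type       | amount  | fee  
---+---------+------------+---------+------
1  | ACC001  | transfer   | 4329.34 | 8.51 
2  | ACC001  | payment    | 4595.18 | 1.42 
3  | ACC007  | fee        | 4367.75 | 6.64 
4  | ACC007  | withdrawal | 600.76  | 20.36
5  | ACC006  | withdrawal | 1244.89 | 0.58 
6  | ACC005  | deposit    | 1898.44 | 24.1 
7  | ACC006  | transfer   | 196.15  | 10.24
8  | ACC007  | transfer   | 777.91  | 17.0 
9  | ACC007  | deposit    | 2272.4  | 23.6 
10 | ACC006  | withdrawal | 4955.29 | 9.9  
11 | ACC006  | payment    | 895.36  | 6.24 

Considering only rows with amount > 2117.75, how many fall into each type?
SELECT type, COUNT(*)
FROM transactions
WHERE amount > 2117.75
GROUP BY type

Note: WHERE filters rows before grouping.

Result:
  deposit: 1
  fee: 1
  payment: 1
  transfer: 1
  withdrawal: 1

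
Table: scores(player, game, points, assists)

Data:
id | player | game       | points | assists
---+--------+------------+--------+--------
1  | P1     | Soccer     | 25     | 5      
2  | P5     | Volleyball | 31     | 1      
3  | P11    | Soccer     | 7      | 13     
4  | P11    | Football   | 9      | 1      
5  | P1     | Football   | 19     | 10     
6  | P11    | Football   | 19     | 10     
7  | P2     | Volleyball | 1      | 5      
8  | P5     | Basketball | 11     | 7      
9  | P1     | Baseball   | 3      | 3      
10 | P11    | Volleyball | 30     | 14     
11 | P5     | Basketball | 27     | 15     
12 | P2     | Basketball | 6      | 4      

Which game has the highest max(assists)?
SELECT game, MAX(assists) as val
FROM scores
GROUP BY game
ORDER BY val DESC
LIMIT 1

Result: Basketball with max(assists) = 15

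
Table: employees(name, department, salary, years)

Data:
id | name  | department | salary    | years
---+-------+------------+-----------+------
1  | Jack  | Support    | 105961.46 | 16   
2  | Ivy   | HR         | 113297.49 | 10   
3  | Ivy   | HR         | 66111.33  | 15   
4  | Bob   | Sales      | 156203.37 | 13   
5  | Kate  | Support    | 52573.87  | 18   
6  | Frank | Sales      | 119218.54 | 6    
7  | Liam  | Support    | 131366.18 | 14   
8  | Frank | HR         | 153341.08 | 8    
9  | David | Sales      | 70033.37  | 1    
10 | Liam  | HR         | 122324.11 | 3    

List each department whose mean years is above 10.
SELECT department, AVG(years)
FROM employees
GROUP BY department
HAVING AVG(years) > 10

Result:
  Support: avg=16.00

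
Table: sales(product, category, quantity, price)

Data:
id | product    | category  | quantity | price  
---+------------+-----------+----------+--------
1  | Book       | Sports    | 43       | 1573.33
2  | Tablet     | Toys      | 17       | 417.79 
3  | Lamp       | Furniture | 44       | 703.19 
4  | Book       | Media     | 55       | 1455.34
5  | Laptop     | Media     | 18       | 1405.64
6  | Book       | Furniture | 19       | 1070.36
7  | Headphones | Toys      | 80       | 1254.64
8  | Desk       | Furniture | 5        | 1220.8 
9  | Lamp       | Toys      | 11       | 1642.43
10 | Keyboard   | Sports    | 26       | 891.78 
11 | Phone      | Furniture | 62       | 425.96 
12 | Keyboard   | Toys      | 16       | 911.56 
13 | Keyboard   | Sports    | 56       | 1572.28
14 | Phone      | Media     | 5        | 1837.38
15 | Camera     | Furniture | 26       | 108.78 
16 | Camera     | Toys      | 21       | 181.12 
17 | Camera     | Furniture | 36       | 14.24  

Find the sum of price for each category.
SELECT category, SUM(price) as result
FROM sales
GROUP BY category

Result:
  Furniture: 3543.33
  Media: 4698.36
  Sports: 4037.39
  Toys: 4407.54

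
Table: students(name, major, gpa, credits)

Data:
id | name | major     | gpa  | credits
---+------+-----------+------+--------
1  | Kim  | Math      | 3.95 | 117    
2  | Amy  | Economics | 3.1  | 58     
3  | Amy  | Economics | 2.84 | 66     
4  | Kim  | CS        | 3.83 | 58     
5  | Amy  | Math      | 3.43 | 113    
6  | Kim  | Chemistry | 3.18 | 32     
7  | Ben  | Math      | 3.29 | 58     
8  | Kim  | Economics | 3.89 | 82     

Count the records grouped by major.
SELECT major, COUNT(*) as count
FROM students
GROUP BY major

Result:
  CS: 1
  Chemistry: 1
  Economics: 3
  Math: 3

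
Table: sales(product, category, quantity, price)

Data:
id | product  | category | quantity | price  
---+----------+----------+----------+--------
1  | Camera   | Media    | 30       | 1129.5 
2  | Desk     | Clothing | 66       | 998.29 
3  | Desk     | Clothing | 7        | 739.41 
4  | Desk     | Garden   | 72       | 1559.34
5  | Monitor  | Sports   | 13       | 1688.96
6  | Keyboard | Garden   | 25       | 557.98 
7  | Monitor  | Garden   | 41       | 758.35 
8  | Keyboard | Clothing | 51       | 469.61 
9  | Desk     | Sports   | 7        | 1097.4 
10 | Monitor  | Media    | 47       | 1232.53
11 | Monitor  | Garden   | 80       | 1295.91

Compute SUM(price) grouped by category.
SELECT category, SUM(price) as result
FROM sales
GROUP BY category

Result:
  Clothing: 2207.31
  Garden: 4171.58
  Media: 2362.03
  Sports: 2786.36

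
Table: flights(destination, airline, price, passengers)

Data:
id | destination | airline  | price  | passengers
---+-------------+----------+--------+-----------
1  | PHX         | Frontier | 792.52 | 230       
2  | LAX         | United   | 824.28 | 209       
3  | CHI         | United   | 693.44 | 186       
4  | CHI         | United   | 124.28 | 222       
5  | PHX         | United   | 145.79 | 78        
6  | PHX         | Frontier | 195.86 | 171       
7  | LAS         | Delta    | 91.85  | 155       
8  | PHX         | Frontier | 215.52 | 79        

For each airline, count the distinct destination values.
SELECT airline, COUNT(DISTINCT destination)
FROM flights
GROUP BY airline

Result:
  Delta: 1 distinct
  Frontier: 1 distinct
  United: 3 distinct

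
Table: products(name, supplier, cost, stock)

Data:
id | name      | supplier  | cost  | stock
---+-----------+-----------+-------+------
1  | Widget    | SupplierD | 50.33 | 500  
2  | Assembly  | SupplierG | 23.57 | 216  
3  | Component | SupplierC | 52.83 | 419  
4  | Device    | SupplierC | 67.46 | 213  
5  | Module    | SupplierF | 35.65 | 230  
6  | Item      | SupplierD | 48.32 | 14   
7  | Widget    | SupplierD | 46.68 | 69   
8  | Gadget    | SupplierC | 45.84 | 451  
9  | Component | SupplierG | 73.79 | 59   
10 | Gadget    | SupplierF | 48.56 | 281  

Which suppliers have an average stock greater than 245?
SELECT supplier, AVG(stock)
FROM products
GROUP BY supplier
HAVING AVG(stock) > 245

Result:
  SupplierC: avg=361.00
  SupplierF: avg=255.50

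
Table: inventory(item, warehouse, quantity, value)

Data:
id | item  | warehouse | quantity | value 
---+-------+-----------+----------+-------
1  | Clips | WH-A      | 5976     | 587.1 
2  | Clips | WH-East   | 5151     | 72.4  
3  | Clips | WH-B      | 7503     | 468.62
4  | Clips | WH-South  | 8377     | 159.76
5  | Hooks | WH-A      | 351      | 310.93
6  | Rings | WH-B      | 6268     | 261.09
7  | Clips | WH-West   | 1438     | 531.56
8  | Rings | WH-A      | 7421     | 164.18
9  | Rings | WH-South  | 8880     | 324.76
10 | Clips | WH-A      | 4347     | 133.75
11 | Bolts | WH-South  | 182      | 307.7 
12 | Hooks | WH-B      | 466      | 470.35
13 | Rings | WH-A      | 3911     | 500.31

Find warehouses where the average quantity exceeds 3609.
SELECT warehouse, AVG(quantity)
FROM inventory
GROUP BY warehouse
HAVING AVG(quantity) > 3609

Result:
  WH-A: avg=4401.20
  WH-B: avg=4745.67
  WH-East: avg=5151.00
  WH-South: avg=5813.00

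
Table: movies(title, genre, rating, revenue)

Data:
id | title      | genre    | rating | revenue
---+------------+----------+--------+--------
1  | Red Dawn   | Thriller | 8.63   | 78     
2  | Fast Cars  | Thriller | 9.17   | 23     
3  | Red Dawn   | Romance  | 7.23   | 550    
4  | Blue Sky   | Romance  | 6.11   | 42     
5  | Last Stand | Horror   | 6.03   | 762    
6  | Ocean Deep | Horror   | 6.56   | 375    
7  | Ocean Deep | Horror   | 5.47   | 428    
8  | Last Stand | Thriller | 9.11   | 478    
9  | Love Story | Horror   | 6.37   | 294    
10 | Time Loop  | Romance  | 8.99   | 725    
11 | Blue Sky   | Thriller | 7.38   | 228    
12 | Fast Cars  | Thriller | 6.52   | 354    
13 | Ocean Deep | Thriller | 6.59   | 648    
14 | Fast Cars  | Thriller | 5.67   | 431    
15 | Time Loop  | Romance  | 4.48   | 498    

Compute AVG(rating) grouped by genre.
SELECT genre, AVG(rating) as result
FROM movies
GROUP BY genre

Result:
  Horror: 6.11
  Romance: 6.70
  Thriller: 7.58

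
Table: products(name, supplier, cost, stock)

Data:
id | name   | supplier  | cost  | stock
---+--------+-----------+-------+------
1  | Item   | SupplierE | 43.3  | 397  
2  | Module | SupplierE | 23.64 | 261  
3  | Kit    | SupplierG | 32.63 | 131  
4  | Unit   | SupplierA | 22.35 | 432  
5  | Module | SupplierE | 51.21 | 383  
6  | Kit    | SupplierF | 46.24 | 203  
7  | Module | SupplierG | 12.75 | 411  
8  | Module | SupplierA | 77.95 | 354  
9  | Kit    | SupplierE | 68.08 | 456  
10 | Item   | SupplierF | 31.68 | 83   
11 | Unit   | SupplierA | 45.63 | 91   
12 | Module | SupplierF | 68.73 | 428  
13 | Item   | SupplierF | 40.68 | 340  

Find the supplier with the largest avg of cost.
SELECT supplier, AVG(cost) as val
FROM products
GROUP BY supplier
ORDER BY val DESC
LIMIT 1

Result: SupplierA with avg(cost) = 48.64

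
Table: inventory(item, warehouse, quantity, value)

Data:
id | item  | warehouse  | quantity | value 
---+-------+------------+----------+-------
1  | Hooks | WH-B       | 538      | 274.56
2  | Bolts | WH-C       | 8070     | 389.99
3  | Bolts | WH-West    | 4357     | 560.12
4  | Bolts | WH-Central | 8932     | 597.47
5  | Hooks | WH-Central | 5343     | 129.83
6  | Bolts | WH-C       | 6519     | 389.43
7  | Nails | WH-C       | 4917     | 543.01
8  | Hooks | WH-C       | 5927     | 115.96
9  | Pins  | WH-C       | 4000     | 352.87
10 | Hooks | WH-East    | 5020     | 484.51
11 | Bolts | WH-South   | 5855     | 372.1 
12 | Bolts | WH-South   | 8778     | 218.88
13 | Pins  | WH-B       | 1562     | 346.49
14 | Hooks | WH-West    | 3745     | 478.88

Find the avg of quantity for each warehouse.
SELECT warehouse, AVG(quantity) as result
FROM inventory
GROUP BY warehouse

Result:
  WH-B: 1050.00
  WH-C: 5886.60
  WH-Central: 7137.50
  WH-East: 5020.00
  WH-South: 7316.50
  WH-West: 4051.00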